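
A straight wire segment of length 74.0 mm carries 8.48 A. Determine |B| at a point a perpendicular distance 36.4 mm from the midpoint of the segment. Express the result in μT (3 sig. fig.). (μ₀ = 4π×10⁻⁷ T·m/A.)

For a finite straight segment, B = (μ₀I/4πd)(sinθ₁ + sinθ₂), where θ₁, θ₂ are the angles from the perpendicular to each end.
The perpendicular from the point meets the wire at its midpoint, so each end is L/2 = 0.037 m away along the wire.
sinθ₁ = 0.037/√(0.037²+0.0364²) = 0.7129; sinθ₂ = 0.037/√(0.037²+0.0364²) = 0.7129.
B = (4π×10⁻⁷ × 8.48) / (4π × 0.0364) × (0.7129 + 0.7129) = 3.32×10⁻⁵ T.

B ≈ 33.2 μT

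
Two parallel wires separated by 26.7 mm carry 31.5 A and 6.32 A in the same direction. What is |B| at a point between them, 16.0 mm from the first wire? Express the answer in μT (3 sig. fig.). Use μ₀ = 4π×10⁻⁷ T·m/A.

B ≈ 276 μT

Each long wire gives B = μ₀I/(2πd). Distances are d₁ = 0.016 m and d₂ = 0.0107 m.
B₁ = 3.94×10⁻⁴ T, B₂ = 1.18×10⁻⁴ T.
Between parallel currents the two contributions point in opposite directions, so they subtract. B = |B₁ − B₂| = |3.94×10⁻⁴ − 1.18×10⁻⁴| = 2.76×10⁻⁴ T.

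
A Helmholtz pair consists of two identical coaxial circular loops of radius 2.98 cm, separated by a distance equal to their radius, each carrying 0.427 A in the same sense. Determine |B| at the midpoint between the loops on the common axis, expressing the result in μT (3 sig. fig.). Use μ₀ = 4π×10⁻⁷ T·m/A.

B ≈ 12.9 μT

Each loop contributes B = μ₀IR²/[2(R²+z²)^(3/2)] on the axis, with z measured from that loop.
Loop 1 (z = 0.0149 m): B₁ = 6.44×10⁻⁶ T. Loop 2 (z = 0.0149 m): B₂ = 6.44×10⁻⁶ T.
The fields add: B = B₁ + B₂ = 1.29×10⁻⁵ T.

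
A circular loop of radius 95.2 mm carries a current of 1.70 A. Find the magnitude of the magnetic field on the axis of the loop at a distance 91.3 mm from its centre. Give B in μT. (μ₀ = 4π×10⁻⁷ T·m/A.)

On the axis of a circular loop, B = μ₀IR² / [2(R²+z²)^(3/2)].
R² + z² = (0.0952)² + (0.0913)² = 0.0174 m², and (R²+z²)^(3/2) = 2.29×10⁻³ m³.
B = (4π×10⁻⁷ × 1.70 × 0.009063) / (2 × 2.29×10⁻³) = 4.22×10⁻⁶ T.

B ≈ 4.22 μT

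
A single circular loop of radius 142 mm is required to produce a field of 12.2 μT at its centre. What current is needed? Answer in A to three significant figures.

At the centre of a circular loop B = μ₀I/(2R), so I = 2RB/μ₀.
With R = 0.142 m, I = 2 × 0.142 × 1.22×10⁻⁵ / (4π×10⁻⁷) = 2.76 A.

I ≈ 2.76 A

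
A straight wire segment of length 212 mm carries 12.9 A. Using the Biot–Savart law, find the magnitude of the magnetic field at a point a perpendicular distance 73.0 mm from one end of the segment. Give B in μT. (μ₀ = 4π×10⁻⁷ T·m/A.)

For a finite straight segment, B = (μ₀I/4πd)(sinθ₁ + sinθ₂), where θ₁, θ₂ are the angles from the perpendicular to each end.
The perpendicular foot is at one end, so the two end-offsets along the wire are 0 and L = 0.212 m.
sinθ₁ = 0/√(0²+0.073²) = 0.0000; sinθ₂ = 0.212/√(0.212²+0.073²) = 0.9455.
B = (4π×10⁻⁷ × 12.9) / (4π × 0.073) × (0.0000 + 0.9455) = 1.67×10⁻⁵ T.

B ≈ 16.7 μT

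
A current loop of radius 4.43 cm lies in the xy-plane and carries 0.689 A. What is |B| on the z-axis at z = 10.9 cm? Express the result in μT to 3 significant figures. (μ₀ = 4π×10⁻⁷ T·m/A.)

B ≈ 0.522 μT

On the axis of a circular loop, B = μ₀IR² / [2(R²+z²)^(3/2)].
R² + z² = (0.0443)² + (0.109)² = 0.01384 m², and (R²+z²)^(3/2) = 1.63×10⁻³ m³.
B = (4π×10⁻⁷ × 0.689 × 0.001962) / (2 × 1.63×10⁻³) = 5.22×10⁻⁷ T.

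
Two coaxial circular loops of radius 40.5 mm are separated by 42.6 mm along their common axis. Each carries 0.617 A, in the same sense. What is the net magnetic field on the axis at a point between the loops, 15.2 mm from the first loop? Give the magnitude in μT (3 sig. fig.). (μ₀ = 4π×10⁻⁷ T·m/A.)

Each loop contributes B = μ₀IR²/[2(R²+z²)^(3/2)] on the axis, with z measured from that loop.
Loop 1 (z = 0.0152 m): B₁ = 7.86×10⁻⁶ T. Loop 2 (z = 0.0274 m): B₂ = 5.44×10⁻⁶ T.
The fields add: B = B₁ + B₂ = 1.33×10⁻⁵ T.

B ≈ 13.3 μT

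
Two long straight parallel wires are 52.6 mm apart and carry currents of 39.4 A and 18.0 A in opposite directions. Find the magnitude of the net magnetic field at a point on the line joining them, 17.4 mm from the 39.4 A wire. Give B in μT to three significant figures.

Each long wire gives B = μ₀I/(2πd). Distances are d₁ = 0.0174 m and d₂ = 0.0352 m.
B₁ = 4.53×10⁻⁴ T, B₂ = 1.02×10⁻⁴ T.
Between antiparallel currents both contributions point the same way, so they add. B = B₁ + B₂ = 4.53×10⁻⁴ + 1.02×10⁻⁴ = 5.55×10⁻⁴ T.

B ≈ 555 μT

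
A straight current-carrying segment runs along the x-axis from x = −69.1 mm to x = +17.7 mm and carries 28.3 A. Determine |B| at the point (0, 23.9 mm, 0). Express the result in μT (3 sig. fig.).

B ≈ 182 μT

For a finite straight segment, B = (μ₀I/4πd)(sinθ₁ + sinθ₂), where θ₁, θ₂ are the angles from the perpendicular to each end.
The perpendicular distance is d = 0.0239 m; the end-offsets along the wire are a = 0.0691 m and b = 0.0177 m.
sinθ₁ = 0.0691/√(0.0691²+0.0239²) = 0.9451; sinθ₂ = 0.0177/√(0.0177²+0.0239²) = 0.5951.
B = (4π×10⁻⁷ × 28.3) / (4π × 0.0239) × (0.9451 + 0.5951) = 1.82×10⁻⁴ T.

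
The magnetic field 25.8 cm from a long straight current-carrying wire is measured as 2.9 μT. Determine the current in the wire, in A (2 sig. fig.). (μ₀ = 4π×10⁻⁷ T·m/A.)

For a long straight wire B = μ₀I/(2πd), so I = 2πdB/μ₀.
I = 2π × 0.258 × 2.90×10⁻⁶ / (4π×10⁻⁷) = 3.74 A.

I ≈ 3.7 A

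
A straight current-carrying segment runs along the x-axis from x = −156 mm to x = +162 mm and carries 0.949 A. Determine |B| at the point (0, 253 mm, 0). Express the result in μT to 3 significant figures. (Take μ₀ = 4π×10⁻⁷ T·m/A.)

For a finite straight segment, B = (μ₀I/4πd)(sinθ₁ + sinθ₂), where θ₁, θ₂ are the angles from the perpendicular to each end.
The perpendicular distance is d = 0.253 m; the end-offsets along the wire are a = 0.156 m and b = 0.162 m.
sinθ₁ = 0.156/√(0.156²+0.253²) = 0.5248; sinθ₂ = 0.162/√(0.162²+0.253²) = 0.5392.
B = (4π×10⁻⁷ × 0.949) / (4π × 0.253) × (0.5248 + 0.5392) = 3.99×10⁻⁷ T.

B ≈ 0.399 μT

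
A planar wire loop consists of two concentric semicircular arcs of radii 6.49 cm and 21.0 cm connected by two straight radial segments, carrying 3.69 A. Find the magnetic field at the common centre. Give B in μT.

The radial connectors point toward the centre, so dl × r̂ = 0 and they contribute nothing.
Each semicircle gives μ₀I/(4R): inner arc 1.79×10⁻⁵ T, outer arc 5.52×10⁻⁶ T.
The two arcs carry current in opposite angular senses, so their fields oppose: B = |1.79×10⁻⁵ − 5.52×10⁻⁶| = 1.23×10⁻⁵ T.

B ≈ 12.3 μT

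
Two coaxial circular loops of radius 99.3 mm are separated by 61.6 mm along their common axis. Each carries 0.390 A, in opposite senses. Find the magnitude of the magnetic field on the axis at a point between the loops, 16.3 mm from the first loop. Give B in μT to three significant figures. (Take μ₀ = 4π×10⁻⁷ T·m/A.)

B ≈ 0.513 μT

Each loop contributes B = μ₀IR²/[2(R²+z²)^(3/2)] on the axis, with z measured from that loop.
Loop 1 (z = 0.0163 m): B₁ = 2.37×10⁻⁶ T. Loop 2 (z = 0.0453 m): B₂ = 1.86×10⁻⁶ T.
The fields oppose: B = |B₁ − B₂| = 5.13×10⁻⁷ T.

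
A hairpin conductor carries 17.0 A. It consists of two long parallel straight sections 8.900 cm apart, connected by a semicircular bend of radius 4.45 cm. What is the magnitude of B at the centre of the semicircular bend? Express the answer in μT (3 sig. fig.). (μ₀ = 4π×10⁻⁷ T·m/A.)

The semicircular arc contributes B_arc = μ₀I·π/(4πR) = μ₀I/(4R) = 1.20×10⁻⁴ T.
Each semi-infinite lead is at perpendicular distance R = 0.0445 m from the centre, with the perpendicular foot at its near end, so it contributes μ₀I/(4πR); both point the same way, together 7.64×10⁻⁵ T.
Arc and leads all point the same direction: B = 1.20×10⁻⁴ + 7.64×10⁻⁵ = 1.96×10⁻⁴ T.

B ≈ 196 μT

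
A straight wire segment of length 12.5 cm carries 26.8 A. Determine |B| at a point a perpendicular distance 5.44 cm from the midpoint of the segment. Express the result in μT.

For a finite straight segment, B = (μ₀I/4πd)(sinθ₁ + sinθ₂), where θ₁, θ₂ are the angles from the perpendicular to each end.
The perpendicular from the point meets the wire at its midpoint, so each end is L/2 = 0.0625 m away along the wire.
sinθ₁ = 0.0625/√(0.0625²+0.0544²) = 0.7543; sinθ₂ = 0.0625/√(0.0625²+0.0544²) = 0.7543.
B = (4π×10⁻⁷ × 26.8) / (4π × 0.0544) × (0.7543 + 0.7543) = 7.43×10⁻⁵ T.

B ≈ 74.3 μT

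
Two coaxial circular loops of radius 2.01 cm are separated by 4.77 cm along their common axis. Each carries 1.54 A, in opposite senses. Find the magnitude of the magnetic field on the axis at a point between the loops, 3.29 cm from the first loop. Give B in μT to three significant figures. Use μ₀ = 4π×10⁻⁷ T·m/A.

Each loop contributes B = μ₀IR²/[2(R²+z²)^(3/2)] on the axis, with z measured from that loop.
Loop 1 (z = 0.0329 m): B₁ = 6.82×10⁻⁶ T. Loop 2 (z = 0.0148 m): B₂ = 2.51×10⁻⁵ T.
The fields oppose: B = |B₁ − B₂| = 1.83×10⁻⁵ T.

B ≈ 18.3 μT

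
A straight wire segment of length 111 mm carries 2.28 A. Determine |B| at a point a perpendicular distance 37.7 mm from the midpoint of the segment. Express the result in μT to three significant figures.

For a finite straight segment, B = (μ₀I/4πd)(sinθ₁ + sinθ₂), where θ₁, θ₂ are the angles from the perpendicular to each end.
The perpendicular from the point meets the wire at its midpoint, so each end is L/2 = 0.0555 m away along the wire.
sinθ₁ = 0.0555/√(0.0555²+0.0377²) = 0.8272; sinθ₂ = 0.0555/√(0.0555²+0.0377²) = 0.8272.
B = (4π×10⁻⁷ × 2.28) / (4π × 0.0377) × (0.8272 + 0.8272) = 1.00×10⁻⁵ T.

B ≈ 10.0 μT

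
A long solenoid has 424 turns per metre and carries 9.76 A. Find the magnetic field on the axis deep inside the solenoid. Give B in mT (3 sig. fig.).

Inside a long solenoid, B = μ₀nI with n = 424 turns/m.
B = 4π×10⁻⁷ × 424 × 9.76 = 5.20×10⁻³ T.

B ≈ 5.20 mT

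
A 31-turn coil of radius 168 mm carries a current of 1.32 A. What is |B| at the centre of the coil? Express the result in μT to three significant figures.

B ≈ 153 μT

For an N-turn flat coil, B = Nμ₀I/(2R) with R = 0.168 m.
B = 31 × 4.94×10⁻⁶ T = 1.53×10⁻⁴ T.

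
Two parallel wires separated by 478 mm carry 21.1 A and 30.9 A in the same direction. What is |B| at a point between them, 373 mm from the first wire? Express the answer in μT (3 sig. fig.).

B ≈ 47.5 μT

Each long wire gives B = μ₀I/(2πd). Distances are d₁ = 0.373 m and d₂ = 0.105 m.
B₁ = 1.13×10⁻⁵ T, B₂ = 5.89×10⁻⁵ T.
Between parallel currents the two contributions point in opposite directions, so they subtract. B = |B₁ − B₂| = |1.13×10⁻⁵ − 5.89×10⁻⁵| = 4.75×10⁻⁵ T.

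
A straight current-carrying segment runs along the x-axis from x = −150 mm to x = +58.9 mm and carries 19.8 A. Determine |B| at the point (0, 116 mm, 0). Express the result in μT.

For a finite straight segment, B = (μ₀I/4πd)(sinθ₁ + sinθ₂), where θ₁, θ₂ are the angles from the perpendicular to each end.
The perpendicular distance is d = 0.116 m; the end-offsets along the wire are a = 0.15 m and b = 0.0589 m.
sinθ₁ = 0.15/√(0.15²+0.116²) = 0.7911; sinθ₂ = 0.0589/√(0.0589²+0.116²) = 0.4527.
B = (4π×10⁻⁷ × 19.8) / (4π × 0.116) × (0.7911 + 0.4527) = 2.12×10⁻⁵ T.

B ≈ 21.2 μT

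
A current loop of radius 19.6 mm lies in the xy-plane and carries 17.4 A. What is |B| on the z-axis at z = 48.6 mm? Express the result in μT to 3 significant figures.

B ≈ 29.2 μT

On the axis of a circular loop, B = μ₀IR² / [2(R²+z²)^(3/2)].
R² + z² = (0.0196)² + (0.0486)² = 0.002746 m², and (R²+z²)^(3/2) = 1.44×10⁻⁴ m³.
B = (4π×10⁻⁷ × 17.4 × 0.0003842) / (2 × 1.44×10⁻⁴) = 2.92×10⁻⁵ T.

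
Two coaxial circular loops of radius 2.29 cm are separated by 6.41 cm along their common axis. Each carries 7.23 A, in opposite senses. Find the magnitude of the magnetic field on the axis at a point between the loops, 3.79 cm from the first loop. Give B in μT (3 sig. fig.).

B ≈ 29.1 μT

Each loop contributes B = μ₀IR²/[2(R²+z²)^(3/2)] on the axis, with z measured from that loop.
Loop 1 (z = 0.0379 m): B₁ = 2.74×10⁻⁵ T. Loop 2 (z = 0.0262 m): B₂ = 5.65×10⁻⁵ T.
The fields oppose: B = |B₁ − B₂| = 2.91×10⁻⁵ T.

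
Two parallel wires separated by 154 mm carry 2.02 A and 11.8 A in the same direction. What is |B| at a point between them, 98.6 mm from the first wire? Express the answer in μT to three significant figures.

B ≈ 38.5 μT

Each long wire gives B = μ₀I/(2πd). Distances are d₁ = 0.0986 m and d₂ = 0.0554 m.
B₁ = 4.10×10⁻⁶ T, B₂ = 4.26×10⁻⁵ T.
Between parallel currents the two contributions point in opposite directions, so they subtract. B = |B₁ − B₂| = |4.10×10⁻⁶ − 4.26×10⁻⁵| = 3.85×10⁻⁵ T.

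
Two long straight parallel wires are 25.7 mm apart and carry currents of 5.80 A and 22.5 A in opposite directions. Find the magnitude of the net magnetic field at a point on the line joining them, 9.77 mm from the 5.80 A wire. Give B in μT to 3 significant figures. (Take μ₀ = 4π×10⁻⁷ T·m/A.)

B ≈ 401 μT

Each long wire gives B = μ₀I/(2πd). Distances are d₁ = 0.00977 m and d₂ = 0.01593 m.
B₁ = 1.19×10⁻⁴ T, B₂ = 2.82×10⁻⁴ T.
Between antiparallel currents both contributions point the same way, so they add. B = B₁ + B₂ = 1.19×10⁻⁴ + 2.82×10⁻⁴ = 4.01×10⁻⁴ T.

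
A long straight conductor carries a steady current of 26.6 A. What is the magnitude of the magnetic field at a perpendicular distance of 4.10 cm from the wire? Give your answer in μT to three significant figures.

For an infinitely long straight wire, B = μ₀I/(2πd).
B = (4π×10⁻⁷ × 26.6) / (2π × 0.041) = 1.30×10⁻⁴ T.

B ≈ 130 μT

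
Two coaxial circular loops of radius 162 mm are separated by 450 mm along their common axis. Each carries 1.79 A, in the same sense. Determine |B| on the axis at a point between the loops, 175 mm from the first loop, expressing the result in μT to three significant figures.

B ≈ 3.08 μT

Each loop contributes B = μ₀IR²/[2(R²+z²)^(3/2)] on the axis, with z measured from that loop.
Loop 1 (z = 0.175 m): B₁ = 2.18×10⁻⁶ T. Loop 2 (z = 0.275 m): B₂ = 9.08×10⁻⁷ T.
The fields add: B = B₁ + B₂ = 3.08×10⁻⁶ T.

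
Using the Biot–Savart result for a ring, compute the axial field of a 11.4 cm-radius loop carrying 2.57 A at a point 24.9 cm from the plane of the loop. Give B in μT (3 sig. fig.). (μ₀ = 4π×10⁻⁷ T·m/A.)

On the axis of a circular loop, B = μ₀IR² / [2(R²+z²)^(3/2)].
R² + z² = (0.114)² + (0.249)² = 0.075 m², and (R²+z²)^(3/2) = 2.05×10⁻² m³.
B = (4π×10⁻⁷ × 2.57 × 0.013) / (2 × 2.05×10⁻²) = 1.02×10⁻⁶ T.

B ≈ 1.02 μT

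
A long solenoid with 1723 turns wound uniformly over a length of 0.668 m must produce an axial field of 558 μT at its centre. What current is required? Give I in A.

I ≈ 0.172 A

Inside a long solenoid B = μ₀nI with n = 2579 m⁻¹, so I = B/(μ₀n).
I = 5.58×10⁻⁴ / (4π×10⁻⁷ × 2579) = 0.172 A.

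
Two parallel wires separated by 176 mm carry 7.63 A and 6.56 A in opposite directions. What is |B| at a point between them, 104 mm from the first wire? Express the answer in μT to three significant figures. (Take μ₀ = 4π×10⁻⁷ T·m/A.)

Each long wire gives B = μ₀I/(2πd). Distances are d₁ = 0.104 m and d₂ = 0.072 m.
B₁ = 1.47×10⁻⁵ T, B₂ = 1.82×10⁻⁵ T.
Between antiparallel currents both contributions point the same way, so they add. B = B₁ + B₂ = 1.47×10⁻⁵ + 1.82×10⁻⁵ = 3.29×10⁻⁵ T.

B ≈ 32.9 μT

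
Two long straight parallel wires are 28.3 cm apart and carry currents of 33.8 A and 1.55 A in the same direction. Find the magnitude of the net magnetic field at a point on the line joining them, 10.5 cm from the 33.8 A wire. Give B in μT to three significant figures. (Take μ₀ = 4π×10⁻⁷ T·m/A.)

B ≈ 62.6 μT

Each long wire gives B = μ₀I/(2πd). Distances are d₁ = 0.105 m and d₂ = 0.178 m.
B₁ = 6.44×10⁻⁵ T, B₂ = 1.74×10⁻⁶ T.
Between parallel currents the two contributions point in opposite directions, so they subtract. B = |B₁ − B₂| = |6.44×10⁻⁵ − 1.74×10⁻⁶| = 6.26×10⁻⁵ T.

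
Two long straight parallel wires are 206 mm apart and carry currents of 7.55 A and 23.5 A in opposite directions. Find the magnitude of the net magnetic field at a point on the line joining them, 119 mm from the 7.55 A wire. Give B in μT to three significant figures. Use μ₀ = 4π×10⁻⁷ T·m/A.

B ≈ 66.7 μT

Each long wire gives B = μ₀I/(2πd). Distances are d₁ = 0.119 m and d₂ = 0.087 m.
B₁ = 1.27×10⁻⁵ T, B₂ = 5.40×10⁻⁵ T.
Between antiparallel currents both contributions point the same way, so they add. B = B₁ + B₂ = 1.27×10⁻⁵ + 5.40×10⁻⁵ = 6.67×10⁻⁵ T.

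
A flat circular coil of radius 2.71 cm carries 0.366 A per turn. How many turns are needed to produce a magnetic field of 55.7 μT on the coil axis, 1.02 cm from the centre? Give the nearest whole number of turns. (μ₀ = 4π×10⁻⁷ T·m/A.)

N = 8

For an N-turn coil, B = Nμ₀IR²/[2(R²+z²)^(3/2)]. A single turn gives B₁ = 6.96×10⁻⁶ T with R = 0.0271 m, z = 0.0102 m.
N = B/B₁ = 5.57×10⁻⁵ / 6.96×10⁻⁶ = 8.01.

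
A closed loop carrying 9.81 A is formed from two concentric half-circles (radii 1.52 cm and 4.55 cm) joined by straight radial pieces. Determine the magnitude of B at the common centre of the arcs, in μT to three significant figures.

The radial connectors point toward the centre, so dl × r̂ = 0 and they contribute nothing.
Each semicircle gives μ₀I/(4R): inner arc 2.03×10⁻⁴ T, outer arc 6.77×10⁻⁵ T.
The two arcs carry current in opposite angular senses, so their fields oppose: B = |2.03×10⁻⁴ − 6.77×10⁻⁵| = 1.35×10⁻⁴ T.

B ≈ 135 μT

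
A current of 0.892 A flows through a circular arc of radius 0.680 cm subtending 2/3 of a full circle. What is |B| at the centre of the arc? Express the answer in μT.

The Biot–Savart field of a circular arc at its centre is B = μ₀Iφ/(4πR), with φ = 4.189 rad.
B = (4π×10⁻⁷ × 0.892 × 4.189) / (4π × 0.0068) = 5.49×10⁻⁵ T.

B ≈ 54.9 μT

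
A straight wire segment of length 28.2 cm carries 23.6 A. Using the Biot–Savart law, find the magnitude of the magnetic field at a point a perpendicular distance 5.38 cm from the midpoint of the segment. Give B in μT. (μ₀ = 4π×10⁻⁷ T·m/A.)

For a finite straight segment, B = (μ₀I/4πd)(sinθ₁ + sinθ₂), where θ₁, θ₂ are the angles from the perpendicular to each end.
The perpendicular from the point meets the wire at its midpoint, so each end is L/2 = 0.141 m away along the wire.
sinθ₁ = 0.141/√(0.141²+0.0538²) = 0.9343; sinθ₂ = 0.141/√(0.141²+0.0538²) = 0.9343.
B = (4π×10⁻⁷ × 23.6) / (4π × 0.0538) × (0.9343 + 0.9343) = 8.20×10⁻⁵ T.

B ≈ 82.0 μT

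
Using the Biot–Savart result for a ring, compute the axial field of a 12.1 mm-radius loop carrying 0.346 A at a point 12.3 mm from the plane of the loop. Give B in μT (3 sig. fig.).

B ≈ 6.20 μT

On the axis of a circular loop, B = μ₀IR² / [2(R²+z²)^(3/2)].
R² + z² = (0.0121)² + (0.0123)² = 0.0002977 m², and (R²+z²)^(3/2) = 5.14×10⁻⁶ m³.
B = (4π×10⁻⁷ × 0.346 × 0.0001464) / (2 × 5.14×10⁻⁶) = 6.20×10⁻⁶ T.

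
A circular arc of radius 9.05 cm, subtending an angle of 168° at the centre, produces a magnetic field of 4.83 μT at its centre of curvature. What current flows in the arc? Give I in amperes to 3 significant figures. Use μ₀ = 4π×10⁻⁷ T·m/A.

I ≈ 1.49 A

For a circular arc, B = μ₀Iφ/(4πR) with φ in radians; here φ = 2.932 rad.
So I = 4πRB/(μ₀φ) = 4π × 0.0905 × 4.83×10⁻⁶ / (4π×10⁻⁷ × 2.932) = 1.49 A.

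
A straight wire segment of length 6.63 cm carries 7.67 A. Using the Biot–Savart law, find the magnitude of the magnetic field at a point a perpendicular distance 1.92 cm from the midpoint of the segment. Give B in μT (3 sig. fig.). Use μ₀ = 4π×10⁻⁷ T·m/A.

B ≈ 69.1 μT

For a finite straight segment, B = (μ₀I/4πd)(sinθ₁ + sinθ₂), where θ₁, θ₂ are the angles from the perpendicular to each end.
The perpendicular from the point meets the wire at its midpoint, so each end is L/2 = 0.03315 m away along the wire.
sinθ₁ = 0.03315/√(0.03315²+0.0192²) = 0.8653; sinθ₂ = 0.03315/√(0.03315²+0.0192²) = 0.8653.
B = (4π×10⁻⁷ × 7.67) / (4π × 0.0192) × (0.8653 + 0.8653) = 6.91×10⁻⁵ T.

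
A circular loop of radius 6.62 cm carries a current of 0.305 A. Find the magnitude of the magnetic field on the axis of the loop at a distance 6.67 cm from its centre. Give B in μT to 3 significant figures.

On the axis of a circular loop, B = μ₀IR² / [2(R²+z²)^(3/2)].
R² + z² = (0.0662)² + (0.0667)² = 0.008831 m², and (R²+z²)^(3/2) = 8.30×10⁻⁴ m³.
B = (4π×10⁻⁷ × 0.305 × 0.004382) / (2 × 8.30×10⁻⁴) = 1.01×10⁻⁶ T.

B ≈ 1.01 μT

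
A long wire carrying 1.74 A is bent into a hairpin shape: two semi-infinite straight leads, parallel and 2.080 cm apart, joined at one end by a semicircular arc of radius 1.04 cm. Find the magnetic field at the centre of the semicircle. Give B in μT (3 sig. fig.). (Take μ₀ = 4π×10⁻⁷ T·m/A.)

The semicircular arc contributes B_arc = μ₀I·π/(4πR) = μ₀I/(4R) = 5.26×10⁻⁵ T.
Each semi-infinite lead is at perpendicular distance R = 0.0104 m from the centre, with the perpendicular foot at its near end, so it contributes μ₀I/(4πR); both point the same way, together 3.35×10⁻⁵ T.
Arc and leads all point the same direction: B = 5.26×10⁻⁵ + 3.35×10⁻⁵ = 8.60×10⁻⁵ T.

B ≈ 86.0 μT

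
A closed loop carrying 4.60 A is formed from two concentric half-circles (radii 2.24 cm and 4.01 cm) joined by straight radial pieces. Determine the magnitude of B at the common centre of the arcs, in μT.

The radial connectors point toward the centre, so dl × r̂ = 0 and they contribute nothing.
Each semicircle gives μ₀I/(4R): inner arc 6.45×10⁻⁵ T, outer arc 3.60×10⁻⁵ T.
The two arcs carry current in opposite angular senses, so their fields oppose: B = |6.45×10⁻⁵ − 3.60×10⁻⁵| = 2.85×10⁻⁵ T.

B ≈ 28.5 μT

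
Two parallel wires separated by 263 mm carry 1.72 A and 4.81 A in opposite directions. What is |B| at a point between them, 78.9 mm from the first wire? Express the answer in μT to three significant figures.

B ≈ 9.59 μT

Each long wire gives B = μ₀I/(2πd). Distances are d₁ = 0.0789 m and d₂ = 0.1841 m.
B₁ = 4.36×10⁻⁶ T, B₂ = 5.23×10⁻⁶ T.
Between antiparallel currents both contributions point the same way, so they add. B = B₁ + B₂ = 4.36×10⁻⁶ + 5.23×10⁻⁶ = 9.59×10⁻⁶ T.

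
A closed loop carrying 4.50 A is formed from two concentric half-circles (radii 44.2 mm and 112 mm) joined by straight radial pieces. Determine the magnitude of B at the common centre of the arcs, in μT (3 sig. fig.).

The radial connectors point toward the centre, so dl × r̂ = 0 and they contribute nothing.
Each semicircle gives μ₀I/(4R): inner arc 3.20×10⁻⁵ T, outer arc 1.26×10⁻⁵ T.
The two arcs carry current in opposite angular senses, so their fields oppose: B = |3.20×10⁻⁵ − 1.26×10⁻⁵| = 1.94×10⁻⁵ T.

B ≈ 19.4 μT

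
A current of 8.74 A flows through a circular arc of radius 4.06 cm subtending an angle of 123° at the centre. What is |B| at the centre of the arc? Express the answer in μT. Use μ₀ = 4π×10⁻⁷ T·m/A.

B ≈ 46.2 μT

The Biot–Savart field of a circular arc at its centre is B = μ₀Iφ/(4πR), with φ = 2.147 rad.
B = (4π×10⁻⁷ × 8.74 × 2.147) / (4π × 0.0406) = 4.62×10⁻⁵ T.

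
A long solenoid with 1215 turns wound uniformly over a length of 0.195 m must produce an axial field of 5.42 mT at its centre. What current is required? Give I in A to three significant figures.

I ≈ 0.692 A

Inside a long solenoid B = μ₀nI with n = 6231 m⁻¹, so I = B/(μ₀n).
I = 5.42×10⁻³ / (4π×10⁻⁷ × 6231) = 0.692 A.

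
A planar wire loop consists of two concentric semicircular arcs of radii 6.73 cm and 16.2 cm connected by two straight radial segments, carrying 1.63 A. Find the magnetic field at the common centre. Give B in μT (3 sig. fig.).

B ≈ 4.45 μT

The radial connectors point toward the centre, so dl × r̂ = 0 and they contribute nothing.
Each semicircle gives μ₀I/(4R): inner arc 7.61×10⁻⁶ T, outer arc 3.16×10⁻⁶ T.
The two arcs carry current in opposite angular senses, so their fields oppose: B = |7.61×10⁻⁶ − 3.16×10⁻⁶| = 4.45×10⁻⁶ T.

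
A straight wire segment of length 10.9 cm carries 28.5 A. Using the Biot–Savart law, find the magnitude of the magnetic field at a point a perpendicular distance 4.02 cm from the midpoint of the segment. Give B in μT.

For a finite straight segment, B = (μ₀I/4πd)(sinθ₁ + sinθ₂), where θ₁, θ₂ are the angles from the perpendicular to each end.
The perpendicular from the point meets the wire at its midpoint, so each end is L/2 = 0.0545 m away along the wire.
sinθ₁ = 0.0545/√(0.0545²+0.0402²) = 0.8048; sinθ₂ = 0.0545/√(0.0545²+0.0402²) = 0.8048.
B = (4π×10⁻⁷ × 28.5) / (4π × 0.0402) × (0.8048 + 0.8048) = 1.14×10⁻⁴ T.

B ≈ 114 μT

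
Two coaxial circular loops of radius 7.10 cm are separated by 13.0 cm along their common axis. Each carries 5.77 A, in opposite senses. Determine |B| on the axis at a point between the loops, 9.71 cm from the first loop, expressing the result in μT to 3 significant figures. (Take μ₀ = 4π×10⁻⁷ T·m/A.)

Each loop contributes B = μ₀IR²/[2(R²+z²)^(3/2)] on the axis, with z measured from that loop.
Loop 1 (z = 0.0971 m): B₁ = 1.05×10⁻⁵ T. Loop 2 (z = 0.0329 m): B₂ = 3.81×10⁻⁵ T.
The fields oppose: B = |B₁ − B₂| = 2.76×10⁻⁵ T.

B ≈ 27.6 μT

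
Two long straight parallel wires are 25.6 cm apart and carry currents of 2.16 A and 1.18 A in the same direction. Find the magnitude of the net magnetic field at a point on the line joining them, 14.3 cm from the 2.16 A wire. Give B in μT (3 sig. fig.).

Each long wire gives B = μ₀I/(2πd). Distances are d₁ = 0.143 m and d₂ = 0.113 m.
B₁ = 3.02×10⁻⁶ T, B₂ = 2.09×10⁻⁶ T.
Between parallel currents the two contributions point in opposite directions, so they subtract. B = |B₁ − B₂| = |3.02×10⁻⁶ − 2.09×10⁻⁶| = 9.32×10⁻⁷ T.

B ≈ 0.932 μT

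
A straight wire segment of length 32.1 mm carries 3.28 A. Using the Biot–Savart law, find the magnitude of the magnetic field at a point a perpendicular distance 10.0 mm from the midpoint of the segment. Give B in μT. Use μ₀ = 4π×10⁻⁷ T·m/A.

B ≈ 55.7 μT

For a finite straight segment, B = (μ₀I/4πd)(sinθ₁ + sinθ₂), where θ₁, θ₂ are the angles from the perpendicular to each end.
The perpendicular from the point meets the wire at its midpoint, so each end is L/2 = 0.01605 m away along the wire.
sinθ₁ = 0.01605/√(0.01605²+0.01²) = 0.8487; sinθ₂ = 0.01605/√(0.01605²+0.01²) = 0.8487.
B = (4π×10⁻⁷ × 3.28) / (4π × 0.01) × (0.8487 + 0.8487) = 5.57×10⁻⁵ T.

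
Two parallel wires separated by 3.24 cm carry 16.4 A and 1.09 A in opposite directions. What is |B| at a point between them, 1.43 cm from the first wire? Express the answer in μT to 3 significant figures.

B ≈ 241 μT

Each long wire gives B = μ₀I/(2πd). Distances are d₁ = 0.0143 m and d₂ = 0.0181 m.
B₁ = 2.29×10⁻⁴ T, B₂ = 1.20×10⁻⁵ T.
Between antiparallel currents both contributions point the same way, so they add. B = B₁ + B₂ = 2.29×10⁻⁴ + 1.20×10⁻⁵ = 2.41×10⁻⁴ T.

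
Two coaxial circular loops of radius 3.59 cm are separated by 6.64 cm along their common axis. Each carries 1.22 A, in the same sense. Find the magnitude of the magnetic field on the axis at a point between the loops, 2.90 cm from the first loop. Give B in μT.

B ≈ 17.1 μT

Each loop contributes B = μ₀IR²/[2(R²+z²)^(3/2)] on the axis, with z measured from that loop.
Loop 1 (z = 0.029 m): B₁ = 1.01×10⁻⁵ T. Loop 2 (z = 0.0374 m): B₂ = 7.09×10⁻⁶ T.
The fields add: B = B₁ + B₂ = 1.71×10⁻⁵ T.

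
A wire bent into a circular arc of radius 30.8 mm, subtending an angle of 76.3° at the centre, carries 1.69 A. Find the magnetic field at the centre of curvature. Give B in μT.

The Biot–Savart field of a circular arc at its centre is B = μ₀Iφ/(4πR), with φ = 1.332 rad.
B = (4π×10⁻⁷ × 1.69 × 1.332) / (4π × 0.0308) = 7.31×10⁻⁶ T.

B ≈ 7.31 μT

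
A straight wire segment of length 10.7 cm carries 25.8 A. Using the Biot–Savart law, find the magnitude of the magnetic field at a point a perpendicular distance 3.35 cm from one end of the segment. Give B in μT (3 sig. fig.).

B ≈ 73.5 μT

For a finite straight segment, B = (μ₀I/4πd)(sinθ₁ + sinθ₂), where θ₁, θ₂ are the angles from the perpendicular to each end.
The perpendicular foot is at one end, so the two end-offsets along the wire are 0 and L = 0.107 m.
sinθ₁ = 0/√(0²+0.0335²) = 0.0000; sinθ₂ = 0.107/√(0.107²+0.0335²) = 0.9543.
B = (4π×10⁻⁷ × 25.8) / (4π × 0.0335) × (0.0000 + 0.9543) = 7.35×10⁻⁵ T.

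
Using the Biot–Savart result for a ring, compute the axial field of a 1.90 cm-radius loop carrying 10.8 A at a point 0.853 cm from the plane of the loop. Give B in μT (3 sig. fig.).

On the axis of a circular loop, B = μ₀IR² / [2(R²+z²)^(3/2)].
R² + z² = (0.019)² + (0.00853)² = 0.0004338 m², and (R²+z²)^(3/2) = 9.03×10⁻⁶ m³.
B = (4π×10⁻⁷ × 10.8 × 0.000361) / (2 × 9.03×10⁻⁶) = 2.71×10⁻⁴ T.

B ≈ 271 μT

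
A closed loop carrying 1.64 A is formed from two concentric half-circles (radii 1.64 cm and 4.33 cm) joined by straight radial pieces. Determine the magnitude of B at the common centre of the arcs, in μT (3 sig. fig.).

The radial connectors point toward the centre, so dl × r̂ = 0 and they contribute nothing.
Each semicircle gives μ₀I/(4R): inner arc 3.14×10⁻⁵ T, outer arc 1.19×10⁻⁵ T.
The two arcs carry current in opposite angular senses, so their fields oppose: B = |3.14×10⁻⁵ − 1.19×10⁻⁵| = 1.95×10⁻⁵ T.

B ≈ 19.5 μT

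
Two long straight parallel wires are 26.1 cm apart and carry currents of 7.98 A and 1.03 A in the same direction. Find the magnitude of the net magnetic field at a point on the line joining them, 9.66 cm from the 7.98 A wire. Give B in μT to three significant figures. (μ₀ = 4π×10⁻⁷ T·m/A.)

B ≈ 15.3 μT

Each long wire gives B = μ₀I/(2πd). Distances are d₁ = 0.0966 m and d₂ = 0.1644 m.
B₁ = 1.65×10⁻⁵ T, B₂ = 1.25×10⁻⁶ T.
Between parallel currents the two contributions point in opposite directions, so they subtract. B = |B₁ − B₂| = |1.65×10⁻⁵ − 1.25×10⁻⁶| = 1.53×10⁻⁵ T.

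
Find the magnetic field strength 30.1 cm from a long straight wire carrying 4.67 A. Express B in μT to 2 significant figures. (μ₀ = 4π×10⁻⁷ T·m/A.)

B ≈ 3.1 μT

For an infinitely long straight wire, B = μ₀I/(2πd).
B = (4π×10⁻⁷ × 4.67) / (2π × 0.301) = 3.10×10⁻⁶ T.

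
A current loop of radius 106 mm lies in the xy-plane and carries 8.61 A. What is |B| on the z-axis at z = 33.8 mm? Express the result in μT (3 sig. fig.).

B ≈ 44.1 μT

On the axis of a circular loop, B = μ₀IR² / [2(R²+z²)^(3/2)].
R² + z² = (0.106)² + (0.0338)² = 0.01238 m², and (R²+z²)^(3/2) = 1.38×10⁻³ m³.
B = (4π×10⁻⁷ × 8.61 × 0.01124) / (2 × 1.38×10⁻³) = 4.41×10⁻⁵ T.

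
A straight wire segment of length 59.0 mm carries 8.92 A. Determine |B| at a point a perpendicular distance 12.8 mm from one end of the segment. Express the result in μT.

For a finite straight segment, B = (μ₀I/4πd)(sinθ₁ + sinθ₂), where θ₁, θ₂ are the angles from the perpendicular to each end.
The perpendicular foot is at one end, so the two end-offsets along the wire are 0 and L = 0.059 m.
sinθ₁ = 0/√(0²+0.0128²) = 0.0000; sinθ₂ = 0.059/√(0.059²+0.0128²) = 0.9773.
B = (4π×10⁻⁷ × 8.92) / (4π × 0.0128) × (0.0000 + 0.9773) = 6.81×10⁻⁵ T.

B ≈ 68.1 μT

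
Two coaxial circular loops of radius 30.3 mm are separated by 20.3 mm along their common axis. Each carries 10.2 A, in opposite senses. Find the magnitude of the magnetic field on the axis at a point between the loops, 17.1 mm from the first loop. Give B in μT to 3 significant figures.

Each loop contributes B = μ₀IR²/[2(R²+z²)^(3/2)] on the axis, with z measured from that loop.
Loop 1 (z = 0.0171 m): B₁ = 1.40×10⁻⁴ T. Loop 2 (z = 0.0032 m): B₂ = 2.08×10⁻⁴ T.
The fields oppose: B = |B₁ − B₂| = 6.83×10⁻⁵ T.

B ≈ 68.3 μT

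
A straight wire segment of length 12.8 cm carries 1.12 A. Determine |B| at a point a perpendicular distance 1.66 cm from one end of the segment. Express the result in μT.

B ≈ 6.69 μT

For a finite straight segment, B = (μ₀I/4πd)(sinθ₁ + sinθ₂), where θ₁, θ₂ are the angles from the perpendicular to each end.
The perpendicular foot is at one end, so the two end-offsets along the wire are 0 and L = 0.128 m.
sinθ₁ = 0/√(0²+0.0166²) = 0.0000; sinθ₂ = 0.128/√(0.128²+0.0166²) = 0.9917.
B = (4π×10⁻⁷ × 1.12) / (4π × 0.0166) × (0.0000 + 0.9917) = 6.69×10⁻⁶ T.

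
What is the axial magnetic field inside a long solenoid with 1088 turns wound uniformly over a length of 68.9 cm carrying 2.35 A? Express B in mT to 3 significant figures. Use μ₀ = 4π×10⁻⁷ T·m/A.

Inside a long solenoid, B = μ₀nI with n = 1579 turns/m.
B = 4π×10⁻⁷ × 1579 × 2.35 = 4.66×10⁻³ T.

B ≈ 4.66 mT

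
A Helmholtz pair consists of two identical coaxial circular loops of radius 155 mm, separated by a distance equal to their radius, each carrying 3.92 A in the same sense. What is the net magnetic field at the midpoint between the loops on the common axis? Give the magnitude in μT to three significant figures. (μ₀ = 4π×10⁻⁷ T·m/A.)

B ≈ 22.7 μT

Each loop contributes B = μ₀IR²/[2(R²+z²)^(3/2)] on the axis, with z measured from that loop.
Loop 1 (z = 0.0775 m): B₁ = 1.14×10⁻⁵ T. Loop 2 (z = 0.0775 m): B₂ = 1.14×10⁻⁵ T.
The fields add: B = B₁ + B₂ = 2.27×10⁻⁵ T.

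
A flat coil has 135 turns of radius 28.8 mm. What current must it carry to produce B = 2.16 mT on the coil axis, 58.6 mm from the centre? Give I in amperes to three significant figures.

I ≈ 8.55 A

For an N-turn coil, B = Nμ₀IR²/[2(R²+z²)^(3/2)] with R = 0.0288 m, z = 0.0586 m, so I = 2B(R²+z²)^(3/2)/(Nμ₀R²) = 2 × 2.16×10⁻³ × 2.78×10⁻⁴ / (135 × 4π×10⁻⁷ × 0.0008294) = 8.55 A.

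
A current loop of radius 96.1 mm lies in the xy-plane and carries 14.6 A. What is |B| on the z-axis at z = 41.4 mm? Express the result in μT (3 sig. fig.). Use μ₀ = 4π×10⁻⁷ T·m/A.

On the axis of a circular loop, B = μ₀IR² / [2(R²+z²)^(3/2)].
R² + z² = (0.0961)² + (0.0414)² = 0.01095 m², and (R²+z²)^(3/2) = 1.15×10⁻³ m³.
B = (4π×10⁻⁷ × 14.6 × 0.009235) / (2 × 1.15×10⁻³) = 7.39×10⁻⁵ T.

B ≈ 73.9 μT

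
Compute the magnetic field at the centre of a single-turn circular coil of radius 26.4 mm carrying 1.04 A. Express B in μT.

B ≈ 24.8 μT

At the centre of a circular loop the Biot–Savart law gives B = μ₀I/(2R).
B = (4π×10⁻⁷ × 1.04) / (2 × 0.0264) = 2.48×10⁻⁵ T.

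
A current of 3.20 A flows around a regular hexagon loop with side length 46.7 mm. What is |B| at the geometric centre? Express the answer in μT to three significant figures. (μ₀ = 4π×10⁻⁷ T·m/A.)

Each side is a finite straight segment at perpendicular distance d = a/(2 tan(π/6)) = 0.04044 m from the centre, with end-angles ±π/6.
One side contributes B₁ = (μ₀I/4πd)·2 sin(π/6) = 7.91×10⁻⁶ T.
All 6 sides add in the same direction: B = 6 × 7.91×10⁻⁶ = 4.75×10⁻⁵ T.

B ≈ 47.5 μT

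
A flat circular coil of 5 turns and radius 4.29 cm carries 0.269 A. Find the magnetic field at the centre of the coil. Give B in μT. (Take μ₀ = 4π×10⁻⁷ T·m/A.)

B ≈ 19.7 μT

For an N-turn flat coil, B = Nμ₀I/(2R) with R = 0.0429 m.
B = 5 × 3.94×10⁻⁶ T = 1.97×10⁻⁵ T.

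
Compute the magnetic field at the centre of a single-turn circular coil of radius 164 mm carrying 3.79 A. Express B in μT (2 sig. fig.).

At the centre of a circular loop the Biot–Savart law gives B = μ₀I/(2R).
B = (4π×10⁻⁷ × 3.79) / (2 × 0.164) = 1.45×10⁻⁵ T.

B ≈ 15 μT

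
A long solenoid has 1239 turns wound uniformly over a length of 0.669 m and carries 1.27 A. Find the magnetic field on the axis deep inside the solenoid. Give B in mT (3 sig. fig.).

Inside a long solenoid, B = μ₀nI with n = 1852 turns/m.
B = 4π×10⁻⁷ × 1852 × 1.27 = 2.96×10⁻³ T.

B ≈ 2.96 mT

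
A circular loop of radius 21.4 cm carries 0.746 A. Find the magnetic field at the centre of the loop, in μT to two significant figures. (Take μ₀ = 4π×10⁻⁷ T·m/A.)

At the centre of a circular loop the Biot–Savart law gives B = μ₀I/(2R).
B = (4π×10⁻⁷ × 0.746) / (2 × 0.214) = 2.19×10⁻⁶ T.

B ≈ 2.2 μT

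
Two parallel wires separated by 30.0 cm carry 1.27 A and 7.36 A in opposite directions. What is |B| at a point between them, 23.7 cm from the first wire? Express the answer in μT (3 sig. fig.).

B ≈ 24.4 μT

Each long wire gives B = μ₀I/(2πd). Distances are d₁ = 0.237 m and d₂ = 0.063 m.
B₁ = 1.07×10⁻⁶ T, B₂ = 2.34×10⁻⁵ T.
Between antiparallel currents both contributions point the same way, so they add. B = B₁ + B₂ = 1.07×10⁻⁶ + 2.34×10⁻⁵ = 2.44×10⁻⁵ T.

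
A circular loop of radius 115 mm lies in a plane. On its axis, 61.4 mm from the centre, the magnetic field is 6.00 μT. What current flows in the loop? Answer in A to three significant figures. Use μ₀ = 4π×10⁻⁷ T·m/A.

I ≈ 1.60 A

On the axis of a loop, B = μ₀IR²/[2(R²+z²)^(3/2)], so I = 2B(R²+z²)^(3/2)/(μ₀R²).
R² + z² = 0.01323 + 0.00377 = 0.01699 m²; raised to 3/2 gives 2.22×10⁻³ m³.
I = 2 × 6.00×10⁻⁶ × 2.22×10⁻³ / (1.26×10⁻⁶ × 0.01323) = 1.60 A.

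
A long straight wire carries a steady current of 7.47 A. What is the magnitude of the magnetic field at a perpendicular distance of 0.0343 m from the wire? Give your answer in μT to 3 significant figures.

For an infinitely long straight wire, B = μ₀I/(2πd).
B = (4π×10⁻⁷ × 7.47) / (2π × 0.0343) = 4.36×10⁻⁵ T.

B ≈ 43.6 μT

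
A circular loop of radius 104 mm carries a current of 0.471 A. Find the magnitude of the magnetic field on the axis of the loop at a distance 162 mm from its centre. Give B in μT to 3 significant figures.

B ≈ 0.449 μT

On the axis of a circular loop, B = μ₀IR² / [2(R²+z²)^(3/2)].
R² + z² = (0.104)² + (0.162)² = 0.03706 m², and (R²+z²)^(3/2) = 7.13×10⁻³ m³.
B = (4π×10⁻⁷ × 0.471 × 0.01082) / (2 × 7.13×10⁻³) = 4.49×10⁻⁷ T.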